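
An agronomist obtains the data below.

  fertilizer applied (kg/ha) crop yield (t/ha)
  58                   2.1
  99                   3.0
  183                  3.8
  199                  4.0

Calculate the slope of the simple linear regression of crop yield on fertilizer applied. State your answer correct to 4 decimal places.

0.0126

n = 4, Σx = 539, Σy = 12.9, Σxy = 1910.2, Σx² = 86255
Sxx = Σx² − (Σx)²/n = 86255 − 72630.25 = 13624.75
Sxy = Σxy − (Σx)(Σy)/n = 1910.2 − 1738.275 = 171.925
b = Sxy/Sxx = 171.925/13624.75 = 0.012619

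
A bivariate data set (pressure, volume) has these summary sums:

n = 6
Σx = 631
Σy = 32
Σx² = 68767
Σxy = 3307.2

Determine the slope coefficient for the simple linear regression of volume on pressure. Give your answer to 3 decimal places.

Sxx = Σx² − (Σx)²/n = 68767 − 66360.166667 = 2406.833333
Sxy = Σxy − (Σx)(Σy)/n = 3307.2 − 3365.333333 = -58.133333
b = Sxy/Sxx = -58.133333/2406.833333 = -0.024153

-0.024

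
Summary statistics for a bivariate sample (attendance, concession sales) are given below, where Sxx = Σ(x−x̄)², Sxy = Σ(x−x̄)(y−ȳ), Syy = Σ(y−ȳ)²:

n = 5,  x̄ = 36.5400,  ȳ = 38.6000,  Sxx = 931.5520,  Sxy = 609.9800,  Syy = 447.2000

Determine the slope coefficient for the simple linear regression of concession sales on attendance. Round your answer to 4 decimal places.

b = Sxy/Sxx = 609.98/931.552 = 0.654800

0.6548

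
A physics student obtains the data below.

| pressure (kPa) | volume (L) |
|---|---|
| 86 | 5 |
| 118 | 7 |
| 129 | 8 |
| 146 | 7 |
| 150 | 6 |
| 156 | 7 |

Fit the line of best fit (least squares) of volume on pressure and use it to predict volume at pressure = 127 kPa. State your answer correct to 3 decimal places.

n = 6, Σx = 785, Σy = 40, Σxy = 5302, Σx² = 106113
Sxx = Σx² − (Σx)²/n = 106113 − 102704.166667 = 3408.833333
Sxy = Σxy − (Σx)(Σy)/n = 5302 − 5233.333333 = 68.666667
b = Sxy/Sxx = 68.666667/3408.833333 = 0.020144
a = ȳ − b·x̄ = 6.666667 − 0.020144·130.833333 = 4.031193
ŷ(127) = a + b·127 = 4.031193 + 0.020144·127 = 6.589449

6.589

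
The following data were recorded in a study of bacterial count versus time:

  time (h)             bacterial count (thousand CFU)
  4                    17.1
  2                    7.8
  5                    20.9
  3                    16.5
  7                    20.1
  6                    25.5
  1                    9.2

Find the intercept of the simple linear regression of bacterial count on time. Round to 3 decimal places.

n = 7, Σx = 28, Σy = 117.1, Σxy = 540.9, Σx² = 140
Sxx = Σx² − (Σx)²/n = 140 − 112 = 28
Sxy = Σxy − (Σx)(Σy)/n = 540.9 − 468.4 = 72.5
b = Sxy/Sxx = 72.5/28 = 2.589286
a = ȳ − b·x̄ = 16.728571 − 2.589286·4 = 6.371429

6.371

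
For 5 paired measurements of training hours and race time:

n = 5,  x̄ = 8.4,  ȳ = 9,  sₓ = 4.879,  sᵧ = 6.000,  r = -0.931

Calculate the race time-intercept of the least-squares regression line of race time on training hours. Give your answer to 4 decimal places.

b = r · sᵧ/sₓ = -0.931 · 6/4.879 = -1.144907
a = ȳ − b·x̄ = 9 − (-1.144907)·8.4 = 18.617217

18.6172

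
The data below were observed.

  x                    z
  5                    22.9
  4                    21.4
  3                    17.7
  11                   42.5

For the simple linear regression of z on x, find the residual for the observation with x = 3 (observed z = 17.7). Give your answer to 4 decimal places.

0.0787

n = 4, Σx = 23, Σy = 104.5, Σxy = 720.7, Σx² = 171
Sxx = Σx² − (Σx)²/n = 171 − 132.25 = 38.75
Sxy = Σxy − (Σx)(Σy)/n = 720.7 − 600.875 = 119.825
b = Sxy/Sxx = 119.825/38.75 = 3.092258
a = ȳ − b·x̄ = 26.125 − 3.092258·5.75 = 8.344516
ŷ(3) = 8.344516 + 3.092258·3 = 17.621290
residual = y − ŷ = 17.7 − 17.621290 = 0.078710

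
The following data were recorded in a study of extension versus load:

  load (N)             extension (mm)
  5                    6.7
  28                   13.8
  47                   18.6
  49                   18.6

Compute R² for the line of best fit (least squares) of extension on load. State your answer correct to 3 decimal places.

n = 4, Σx = 129, Σy = 57.7, Σxy = 2205.5, Σx² = 5419, Σy² = 927.25
Sxx = Σx² − (Σx)²/n = 5419 − 4160.25 = 1258.75
Sxy = Σxy − (Σx)(Σy)/n = 2205.5 − 1860.825 = 344.675
Syy = Σy² − (Σy)²/n = 927.25 − 832.3225 = 94.9275
R² = Sxy²/(Sxx·Syy) = (344.675)²/(1258.75·94.9275) = 0.994233

0.994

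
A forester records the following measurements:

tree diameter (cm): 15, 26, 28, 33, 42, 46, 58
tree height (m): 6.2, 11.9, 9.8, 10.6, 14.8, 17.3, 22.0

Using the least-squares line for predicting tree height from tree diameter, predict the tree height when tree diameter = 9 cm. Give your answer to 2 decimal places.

3.80

n = 7, Σx = 248, Σy = 92.6, Σxy = 3720, Σx² = 10018
Sxx = Σx² − (Σx)²/n = 10018 − 8786.285714 = 1231.714286
Sxy = Σxy − (Σx)(Σy)/n = 3720 − 3280.685714 = 439.314286
b = Sxy/Sxx = 439.314286/1231.714286 = 0.356669
a = ȳ − b·x̄ = 13.228571 − 0.356669·35.428571 = 0.592299
ŷ(9) = a + b·9 = 0.592299 + 0.356669·9 = 3.802320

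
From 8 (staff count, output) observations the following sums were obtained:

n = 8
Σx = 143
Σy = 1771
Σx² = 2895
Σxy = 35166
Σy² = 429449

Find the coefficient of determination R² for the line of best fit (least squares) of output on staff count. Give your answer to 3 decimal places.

0.972

Sxx = Σx² − (Σx)²/n = 2895 − 2556.125 = 338.875
Sxy = Σxy − (Σx)(Σy)/n = 35166 − 31656.625 = 3509.375
Syy = Σy² − (Σy)²/n = 429449 − 392055.125 = 37393.875
R² = Sxy²/(Sxx·Syy) = (3509.375)²/(338.875·37393.875) = 0.971895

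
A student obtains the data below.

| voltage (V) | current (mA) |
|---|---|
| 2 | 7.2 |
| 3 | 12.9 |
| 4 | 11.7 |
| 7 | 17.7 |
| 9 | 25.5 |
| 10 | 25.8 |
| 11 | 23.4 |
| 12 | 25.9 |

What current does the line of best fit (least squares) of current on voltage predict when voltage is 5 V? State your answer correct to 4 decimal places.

14.6043

n = 8, Σx = 58, Σy = 150.1, Σxy = 1279.5, Σx² = 524
Sxx = Σx² − (Σx)²/n = 524 − 420.5 = 103.5
Sxy = Σxy − (Σx)(Σy)/n = 1279.5 − 1088.225 = 191.275
b = Sxy/Sxx = 191.275/103.5 = 1.848068
a = ȳ − b·x̄ = 18.7625 − 1.848068·7.25 = 5.364010
ŷ(5) = a + b·5 = 5.364010 + 1.848068·5 = 14.604348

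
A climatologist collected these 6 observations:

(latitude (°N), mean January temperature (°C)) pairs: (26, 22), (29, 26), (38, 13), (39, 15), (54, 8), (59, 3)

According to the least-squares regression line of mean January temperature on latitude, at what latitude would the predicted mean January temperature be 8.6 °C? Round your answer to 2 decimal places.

n = 6, Σx = 245, Σy = 87, Σxy = 3014, Σx² = 10879
Sxx = Σx² − (Σx)²/n = 10879 − 10004.166667 = 874.833333
Sxy = Σxy − (Σx)(Σy)/n = 3014 − 3552.5 = -538.5
b = Sxy/Sxx = -538.5/874.833333 = -0.615546
a = ȳ − b·x̄ = 14.5 − (-0.615546)·40.833333 = 39.634788
Set a + b·x = 8.6: x = (8.6 − 39.634788) / (-0.615546) = 50.418323

50.42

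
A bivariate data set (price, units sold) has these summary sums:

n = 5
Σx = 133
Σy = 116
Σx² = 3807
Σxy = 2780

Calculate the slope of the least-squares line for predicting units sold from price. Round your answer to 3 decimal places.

Sxx = Σx² − (Σx)²/n = 3807 − 3537.8 = 269.2
Sxy = Σxy − (Σx)(Σy)/n = 2780 − 3085.6 = -305.6
b = Sxy/Sxx = -305.6/269.2 = -1.135215

-1.135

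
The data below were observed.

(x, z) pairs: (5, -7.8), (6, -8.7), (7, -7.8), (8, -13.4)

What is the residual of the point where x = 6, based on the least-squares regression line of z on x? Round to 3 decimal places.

n = 4, Σx = 26, Σy = -37.7, Σxy = -253, Σx² = 174
Sxx = Σx² − (Σx)²/n = 174 − 169 = 5
Sxy = Σxy − (Σx)(Σy)/n = -253 − (-245.05) = -7.95
b = Sxy/Sxx = -7.95/5 = -1.59
a = ȳ − b·x̄ = -9.425 − (-1.59)·6.5 = 0.91
ŷ(6) = 0.91 + (-1.59)·6 = -8.63
residual = y − ŷ = -8.7 − (-8.63) = -0.07

-0.070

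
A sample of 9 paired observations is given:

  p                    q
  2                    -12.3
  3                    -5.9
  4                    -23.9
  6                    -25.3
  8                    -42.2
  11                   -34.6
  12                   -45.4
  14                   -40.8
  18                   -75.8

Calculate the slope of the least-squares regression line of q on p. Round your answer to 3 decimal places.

-3.507

n = 9, Σx = 78, Σy = -306.2, Σxy = -3488.3, Σx² = 914
Sxx = Σx² − (Σx)²/n = 914 − 676 = 238
Sxy = Σxy − (Σx)(Σy)/n = -3488.3 − (-2653.733333) = -834.566667
b = Sxy/Sxx = -834.566667/238 = -3.506583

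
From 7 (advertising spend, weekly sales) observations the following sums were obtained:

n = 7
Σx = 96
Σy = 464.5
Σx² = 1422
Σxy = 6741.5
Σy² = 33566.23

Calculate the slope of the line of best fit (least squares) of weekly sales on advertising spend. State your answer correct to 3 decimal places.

3.521

Sxx = Σx² − (Σx)²/n = 1422 − 1316.571429 = 105.428571
Sxy = Σxy − (Σx)(Σy)/n = 6741.5 − 6370.285714 = 371.214286
b = Sxy/Sxx = 371.214286/105.428571 = 3.521003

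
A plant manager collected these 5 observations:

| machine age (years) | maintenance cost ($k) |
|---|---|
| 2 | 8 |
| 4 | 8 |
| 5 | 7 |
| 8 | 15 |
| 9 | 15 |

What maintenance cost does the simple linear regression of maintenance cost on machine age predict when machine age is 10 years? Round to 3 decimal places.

n = 5, Σx = 28, Σy = 53, Σxy = 338, Σx² = 190
Sxx = Σx² − (Σx)²/n = 190 − 156.8 = 33.2
Sxy = Σxy − (Σx)(Σy)/n = 338 − 296.8 = 41.2
b = Sxy/Sxx = 41.2/33.2 = 1.240964
a = ȳ − b·x̄ = 10.6 − 1.240964·5.6 = 3.650602
ŷ(10) = a + b·10 = 3.650602 + 1.240964·10 = 16.060241

16.060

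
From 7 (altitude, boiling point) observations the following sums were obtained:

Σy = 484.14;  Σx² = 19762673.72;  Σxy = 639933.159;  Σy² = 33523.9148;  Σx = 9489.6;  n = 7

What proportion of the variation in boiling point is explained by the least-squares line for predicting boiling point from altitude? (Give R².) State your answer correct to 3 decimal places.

0.989

Sxx = Σx² − (Σx)²/n = 19762673.72 − 12864644.022857 = 6898029.697143
Sxy = Σxy − (Σx)(Σy)/n = 639933.159 − 656327.849143 = -16394.690143
Syy = Σy² − (Σy)²/n = 33523.9148 − 33484.505657 = 39.409143
R² = Sxy²/(Sxx·Syy) = (-16394.690143)²/(6898029.697143·39.409143) = 0.988745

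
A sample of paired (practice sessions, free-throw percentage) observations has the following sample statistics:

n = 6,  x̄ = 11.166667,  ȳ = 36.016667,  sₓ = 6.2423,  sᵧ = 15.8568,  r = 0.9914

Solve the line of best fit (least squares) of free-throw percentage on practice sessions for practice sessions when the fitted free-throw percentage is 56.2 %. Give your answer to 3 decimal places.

b = r · sᵧ/sₓ = 0.9914 · 15.8568/6.2423 = 2.518372
a = ȳ − b·x̄ = 36.016667 − 2.518372·11.166667 = 7.894849
Set a + b·x = 56.2: x = (56.2 − 7.894849) / 2.518372 = 19.181105

19.181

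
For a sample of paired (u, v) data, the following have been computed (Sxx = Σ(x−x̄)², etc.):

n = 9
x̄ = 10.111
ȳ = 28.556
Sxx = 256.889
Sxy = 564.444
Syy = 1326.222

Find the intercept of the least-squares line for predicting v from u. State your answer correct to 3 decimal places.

b = Sxy/Sxx = 564.444/256.889 = 2.197229
a = ȳ − b·x̄ = 28.556 − 2.197229·10.111 = 6.339816

6.340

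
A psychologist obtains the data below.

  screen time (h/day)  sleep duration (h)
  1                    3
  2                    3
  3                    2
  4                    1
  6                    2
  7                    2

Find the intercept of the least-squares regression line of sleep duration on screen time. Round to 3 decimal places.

n = 6, Σx = 23, Σy = 13, Σxy = 45, Σx² = 115
Sxx = Σx² − (Σx)²/n = 115 − 88.166667 = 26.833333
Sxy = Σxy − (Σx)(Σy)/n = 45 − 49.833333 = -4.833333
b = Sxy/Sxx = -4.833333/26.833333 = -0.180124
a = ȳ − b·x̄ = 2.166667 − (-0.180124)·3.833333 = 2.857143

2.857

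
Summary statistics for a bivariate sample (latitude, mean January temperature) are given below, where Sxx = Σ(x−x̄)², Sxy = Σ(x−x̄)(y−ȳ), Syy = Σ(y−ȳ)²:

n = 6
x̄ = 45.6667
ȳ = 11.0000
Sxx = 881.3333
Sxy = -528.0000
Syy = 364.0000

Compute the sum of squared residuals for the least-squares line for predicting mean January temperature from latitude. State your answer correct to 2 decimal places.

b = Sxy/Sxx = -528/881.3333 = -0.599092
SSE = Syy − b·Sxy = 364 − (-0.599092)·(-528) = 47.679262

47.68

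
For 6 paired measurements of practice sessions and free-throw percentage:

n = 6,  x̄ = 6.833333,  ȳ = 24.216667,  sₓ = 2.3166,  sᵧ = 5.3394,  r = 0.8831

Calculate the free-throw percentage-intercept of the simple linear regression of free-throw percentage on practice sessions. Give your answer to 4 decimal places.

10.3081

b = r · sᵧ/sₓ = 0.8831 · 5.3394/2.3166 = 2.035407
a = ȳ − b·x̄ = 24.216667 − 2.035407·6.833333 = 10.308052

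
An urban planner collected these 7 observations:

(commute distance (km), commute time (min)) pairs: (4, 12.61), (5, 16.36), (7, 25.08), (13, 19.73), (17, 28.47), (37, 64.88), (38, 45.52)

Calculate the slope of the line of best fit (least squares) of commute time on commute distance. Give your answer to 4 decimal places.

1.1838

n = 7, Σx = 121, Σy = 212.65, Σxy = 5178.6, Σx² = 3361
Sxx = Σx² − (Σx)²/n = 3361 − 2091.571429 = 1269.428571
Sxy = Σxy − (Σx)(Σy)/n = 5178.6 − 3675.807143 = 1502.792857
b = Sxy/Sxx = 1502.792857/1269.428571 = 1.183834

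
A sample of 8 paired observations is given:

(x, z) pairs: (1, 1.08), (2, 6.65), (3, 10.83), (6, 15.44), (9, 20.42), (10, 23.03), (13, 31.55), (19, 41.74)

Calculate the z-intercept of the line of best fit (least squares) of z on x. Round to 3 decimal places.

n = 8, Σx = 63, Σy = 150.74, Σxy = 1756.8, Σx² = 761
Sxx = Σx² − (Σx)²/n = 761 − 496.125 = 264.875
Sxy = Σxy − (Σx)(Σy)/n = 1756.8 − 1187.0775 = 569.7225
b = Sxy/Sxx = 569.7225/264.875 = 2.150911
a = ȳ − b·x̄ = 18.8425 − 2.150911·7.875 = 1.904077

1.904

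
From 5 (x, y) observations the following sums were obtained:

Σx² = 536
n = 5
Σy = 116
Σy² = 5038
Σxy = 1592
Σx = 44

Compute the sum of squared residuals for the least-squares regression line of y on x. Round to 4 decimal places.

154.1290

Sxx = Σx² − (Σx)²/n = 536 − 387.2 = 148.8
Sxy = Σxy − (Σx)(Σy)/n = 1592 − 1020.8 = 571.2
Syy = Σy² − (Σy)²/n = 5038 − 2691.2 = 2346.8
b = Sxy/Sxx = 571.2/148.8 = 3.838710
SSE = Syy − b·Sxy = 2346.8 − 3.838710·571.2 = 154.129032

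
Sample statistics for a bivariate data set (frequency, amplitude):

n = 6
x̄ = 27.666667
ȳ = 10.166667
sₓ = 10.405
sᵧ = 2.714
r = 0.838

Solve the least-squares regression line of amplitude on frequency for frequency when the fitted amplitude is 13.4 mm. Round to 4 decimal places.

42.4591

b = r · sᵧ/sₓ = 0.838 · 2.714/10.405 = 0.218581
a = ȳ − b·x̄ = 10.166667 − 0.218581·27.666667 = 4.119268
Set a + b·x = 13.4: x = (13.4 − 4.119268) / 0.218581 = 42.459068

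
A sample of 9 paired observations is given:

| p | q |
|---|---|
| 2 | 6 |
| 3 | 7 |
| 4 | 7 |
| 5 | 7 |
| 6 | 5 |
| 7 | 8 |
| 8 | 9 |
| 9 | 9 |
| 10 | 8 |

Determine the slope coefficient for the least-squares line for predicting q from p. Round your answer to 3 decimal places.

0.317

n = 9, Σx = 54, Σy = 66, Σxy = 415, Σx² = 384
Sxx = Σx² − (Σx)²/n = 384 − 324 = 60
Sxy = Σxy − (Σx)(Σy)/n = 415 − 396 = 19
b = Sxy/Sxx = 19/60 = 0.316667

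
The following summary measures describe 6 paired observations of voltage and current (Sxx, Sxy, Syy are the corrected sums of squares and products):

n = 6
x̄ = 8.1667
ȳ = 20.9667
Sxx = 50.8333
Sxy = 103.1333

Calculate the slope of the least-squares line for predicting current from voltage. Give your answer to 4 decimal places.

2.0289

b = Sxy/Sxx = 103.1333/50.8333 = 2.028853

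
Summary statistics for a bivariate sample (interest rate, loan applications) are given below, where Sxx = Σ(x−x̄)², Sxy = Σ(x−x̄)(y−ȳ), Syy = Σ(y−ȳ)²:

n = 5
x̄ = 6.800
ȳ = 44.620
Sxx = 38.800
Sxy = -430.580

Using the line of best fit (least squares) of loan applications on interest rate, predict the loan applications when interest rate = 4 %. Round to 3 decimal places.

b = Sxy/Sxx = -430.58/38.8 = -11.097423
a = ȳ − b·x̄ = 44.62 − (-11.097423)·6.8 = 120.082474
ŷ(4) = a + b·4 = 120.082474 + (-11.097423)·4 = 75.692784

75.693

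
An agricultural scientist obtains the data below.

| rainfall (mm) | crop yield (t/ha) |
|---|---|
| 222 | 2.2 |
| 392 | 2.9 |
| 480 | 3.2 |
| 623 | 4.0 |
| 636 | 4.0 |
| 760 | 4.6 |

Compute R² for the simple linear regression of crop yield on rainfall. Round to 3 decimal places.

0.995

n = 6, Σx = 3113, Σy = 20.9, Σxy = 11693.2, Σx² = 1803573, Σy² = 76.65
Sxx = Σx² − (Σx)²/n = 1803573 − 1615128.166667 = 188444.833333
Sxy = Σxy − (Σx)(Σy)/n = 11693.2 − 10843.616667 = 849.583333
Syy = Σy² − (Σy)²/n = 76.65 − 72.801667 = 3.848333
R² = Sxy²/(Sxx·Syy) = (849.583333)²/(188444.833333·3.848333) = 0.995302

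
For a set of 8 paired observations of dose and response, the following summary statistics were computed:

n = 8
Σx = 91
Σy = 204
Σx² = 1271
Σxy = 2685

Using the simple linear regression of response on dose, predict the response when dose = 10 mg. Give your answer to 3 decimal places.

Sxx = Σx² − (Σx)²/n = 1271 − 1035.125 = 235.875
Sxy = Σxy − (Σx)(Σy)/n = 2685 − 2320.5 = 364.5
b = Sxy/Sxx = 364.5/235.875 = 1.545310
a = ȳ − b·x̄ = 25.5 − 1.545310·11.375 = 7.922099
ŷ(10) = a + b·10 = 7.922099 + 1.545310·10 = 23.375199

23.375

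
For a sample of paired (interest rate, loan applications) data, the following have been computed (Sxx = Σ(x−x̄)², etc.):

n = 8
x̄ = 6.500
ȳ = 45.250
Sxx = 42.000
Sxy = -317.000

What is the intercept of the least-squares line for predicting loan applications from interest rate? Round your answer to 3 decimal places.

b = Sxy/Sxx = -317/42 = -7.547619
a = ȳ − b·x̄ = 45.25 − (-7.547619)·6.5 = 94.309524

94.310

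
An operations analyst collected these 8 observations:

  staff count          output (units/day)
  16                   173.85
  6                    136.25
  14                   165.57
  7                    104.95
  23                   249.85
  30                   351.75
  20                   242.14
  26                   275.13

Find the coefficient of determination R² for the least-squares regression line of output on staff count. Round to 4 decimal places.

n = 8, Σx = 142, Σy = 1699.49, Σxy = 34946.96, Σx² = 3042, Σy² = 407697.1939
Sxx = Σx² − (Σx)²/n = 3042 − 2520.5 = 521.5
Sxy = Σxy − (Σx)(Σy)/n = 34946.96 − 30165.9475 = 4781.0125
Syy = Σy² − (Σy)²/n = 407697.1939 − 361033.282513 = 46663.911387
R² = Sxy²/(Sxx·Syy) = (4781.0125)²/(521.5·46663.911387) = 0.939300

0.9393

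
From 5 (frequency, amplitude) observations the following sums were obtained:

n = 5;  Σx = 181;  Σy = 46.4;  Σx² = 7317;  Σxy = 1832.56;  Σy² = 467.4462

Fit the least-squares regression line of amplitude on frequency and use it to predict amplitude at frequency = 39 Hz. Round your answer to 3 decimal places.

Sxx = Σx² − (Σx)²/n = 7317 − 6552.2 = 764.8
Sxy = Σxy − (Σx)(Σy)/n = 1832.56 − 1679.68 = 152.88
b = Sxy/Sxx = 152.88/764.8 = 0.199895
a = ȳ − b·x̄ = 9.28 − 0.199895·36.2 = 2.043787
ŷ(39) = a + b·39 = 2.043787 + 0.199895·39 = 9.839707

9.840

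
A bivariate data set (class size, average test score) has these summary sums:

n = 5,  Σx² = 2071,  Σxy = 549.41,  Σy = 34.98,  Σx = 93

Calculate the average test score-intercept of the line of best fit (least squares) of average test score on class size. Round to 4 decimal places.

12.5137

Sxx = Σx² − (Σx)²/n = 2071 − 1729.8 = 341.2
Sxy = Σxy − (Σx)(Σy)/n = 549.41 − 650.628 = -101.218
b = Sxy/Sxx = -101.218/341.2 = -0.296653
a = ȳ − b·x̄ = 6.996 − (-0.296653)·18.6 = 12.513746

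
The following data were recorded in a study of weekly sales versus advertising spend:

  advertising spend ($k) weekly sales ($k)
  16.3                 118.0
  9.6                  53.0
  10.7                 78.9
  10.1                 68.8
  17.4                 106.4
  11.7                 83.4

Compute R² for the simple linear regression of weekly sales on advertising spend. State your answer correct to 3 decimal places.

0.865

n = 6, Σx = 75.8, Σy = 508.5, Σxy = 6798.45, Σx² = 1014, Σy² = 45968.17
Sxx = Σx² − (Σx)²/n = 1014 − 957.606667 = 56.393333
Sxy = Σxy − (Σx)(Σy)/n = 6798.45 − 6424.05 = 374.4
Syy = Σy² − (Σy)²/n = 45968.17 − 43095.375 = 2872.795
R² = Sxy²/(Sxx·Syy) = (374.4)²/(56.393333·2872.795) = 0.865245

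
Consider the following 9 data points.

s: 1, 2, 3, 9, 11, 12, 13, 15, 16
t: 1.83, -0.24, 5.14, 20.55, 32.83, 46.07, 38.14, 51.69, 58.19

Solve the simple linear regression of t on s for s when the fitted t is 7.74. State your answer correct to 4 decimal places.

n = 9, Σx = 82, Σy = 254.2, Σxy = 3317.9, Σx² = 1010
Sxx = Σx² − (Σx)²/n = 1010 − 747.111111 = 262.888889
Sxy = Σxy − (Σx)(Σy)/n = 3317.9 − 2316.044444 = 1001.855556
b = Sxy/Sxx = 1001.855556/262.888889 = 3.810947
a = ȳ − b·x̄ = 28.244444 − 3.810947·9.111111 = -6.477515
Set a + b·x = 7.74: x = (7.74 − (-6.477515)) / 3.810947 = 3.730704

3.7307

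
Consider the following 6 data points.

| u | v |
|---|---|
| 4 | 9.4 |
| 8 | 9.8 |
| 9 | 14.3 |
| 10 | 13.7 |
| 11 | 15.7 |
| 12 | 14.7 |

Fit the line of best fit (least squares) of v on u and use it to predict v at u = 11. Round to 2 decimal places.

14.55

n = 6, Σx = 54, Σy = 77.6, Σxy = 730.8, Σx² = 526
Sxx = Σx² − (Σx)²/n = 526 − 486 = 40
Sxy = Σxy − (Σx)(Σy)/n = 730.8 − 698.4 = 32.4
b = Sxy/Sxx = 32.4/40 = 0.81
a = ȳ − b·x̄ = 12.933333 − 0.81·9 = 5.643333
ŷ(11) = a + b·11 = 5.643333 + 0.81·11 = 14.553333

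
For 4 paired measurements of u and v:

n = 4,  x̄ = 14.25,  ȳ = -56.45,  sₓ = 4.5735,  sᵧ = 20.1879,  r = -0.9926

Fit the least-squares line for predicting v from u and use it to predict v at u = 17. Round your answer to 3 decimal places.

-68.499

b = r · sᵧ/sₓ = -0.9926 · 20.1879/4.5735 = -4.381439
a = ȳ − b·x̄ = -56.45 − (-4.381439)·14.25 = 5.985500
ŷ(17) = a + b·17 = 5.985500 + (-4.381439)·17 = -68.498956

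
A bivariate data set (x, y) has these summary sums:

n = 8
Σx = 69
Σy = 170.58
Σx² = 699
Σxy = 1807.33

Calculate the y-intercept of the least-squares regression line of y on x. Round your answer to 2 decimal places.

-6.58

Sxx = Σx² − (Σx)²/n = 699 − 595.125 = 103.875
Sxy = Σxy − (Σx)(Σy)/n = 1807.33 − 1471.2525 = 336.0775
b = Sxy/Sxx = 336.0775/103.875 = 3.235403
a = ȳ − b·x̄ = 21.3225 − 3.235403·8.625 = -6.582852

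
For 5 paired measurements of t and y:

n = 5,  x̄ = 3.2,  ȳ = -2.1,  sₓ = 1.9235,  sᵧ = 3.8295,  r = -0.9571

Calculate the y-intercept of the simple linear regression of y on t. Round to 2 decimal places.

b = r · sᵧ/sₓ = -0.9571 · 3.8295/1.9235 = -1.905492
a = ȳ − b·x̄ = -2.1 − (-1.905492)·3.2 = 3.997575

4.00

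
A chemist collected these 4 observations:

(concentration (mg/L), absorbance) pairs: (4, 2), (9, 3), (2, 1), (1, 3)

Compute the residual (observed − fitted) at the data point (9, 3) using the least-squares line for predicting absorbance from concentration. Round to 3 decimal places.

n = 4, Σx = 16, Σy = 9, Σxy = 40, Σx² = 102
Sxx = Σx² − (Σx)²/n = 102 − 64 = 38
Sxy = Σxy − (Σx)(Σy)/n = 40 − 36 = 4
b = Sxy/Sxx = 4/38 = 0.105263
a = ȳ − b·x̄ = 2.25 − 0.105263·4 = 1.828947
ŷ(9) = 1.828947 + 0.105263·9 = 2.776316
residual = y − ŷ = 3 − 2.776316 = 0.223684

0.224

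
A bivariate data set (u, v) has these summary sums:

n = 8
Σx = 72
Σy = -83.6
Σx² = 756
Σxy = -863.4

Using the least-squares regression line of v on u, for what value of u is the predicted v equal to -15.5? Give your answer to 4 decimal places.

13.9135

Sxx = Σx² − (Σx)²/n = 756 − 648 = 108
Sxy = Σxy − (Σx)(Σy)/n = -863.4 − (-752.4) = -111
b = Sxy/Sxx = -111/108 = -1.027778
a = ȳ − b·x̄ = -10.45 − (-1.027778)·9 = -1.2
Set a + b·x = -15.5: x = (-15.5 − (-1.2)) / (-1.027778) = 13.913514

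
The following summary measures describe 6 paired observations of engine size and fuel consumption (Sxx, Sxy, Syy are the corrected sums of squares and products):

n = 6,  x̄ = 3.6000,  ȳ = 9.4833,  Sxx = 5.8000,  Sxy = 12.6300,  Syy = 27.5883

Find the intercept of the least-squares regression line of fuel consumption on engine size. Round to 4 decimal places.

b = Sxy/Sxx = 12.63/5.8 = 2.177586
a = ȳ − b·x̄ = 9.4833 − 2.177586·3.6 = 1.643990

1.6440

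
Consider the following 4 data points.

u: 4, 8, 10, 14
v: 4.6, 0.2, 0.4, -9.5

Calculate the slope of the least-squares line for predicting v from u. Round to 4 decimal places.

-1.3519

n = 4, Σx = 36, Σy = -4.3, Σxy = -109, Σx² = 376
Sxx = Σx² − (Σx)²/n = 376 − 324 = 52
Sxy = Σxy − (Σx)(Σy)/n = -109 − (-38.7) = -70.3
b = Sxy/Sxx = -70.3/52 = -1.351923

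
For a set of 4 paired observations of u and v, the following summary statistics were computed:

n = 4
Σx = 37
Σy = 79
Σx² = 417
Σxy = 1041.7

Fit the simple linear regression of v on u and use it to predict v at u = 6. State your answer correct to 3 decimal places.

Sxx = Σx² − (Σx)²/n = 417 − 342.25 = 74.75
Sxy = Σxy − (Σx)(Σy)/n = 1041.7 − 730.75 = 310.95
b = Sxy/Sxx = 310.95/74.75 = 4.159866
a = ȳ − b·x̄ = 19.75 − 4.159866·9.25 = -18.728763
ŷ(6) = a + b·6 = -18.728763 + 4.159866·6 = 6.230435

6.230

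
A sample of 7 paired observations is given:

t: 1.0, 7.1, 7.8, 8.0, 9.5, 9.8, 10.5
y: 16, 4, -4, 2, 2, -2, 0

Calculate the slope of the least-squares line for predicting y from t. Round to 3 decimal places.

n = 7, Σx = 53.7, Σy = 18, Σxy = 28.6, Σx² = 472.79
Sxx = Σx² − (Σx)²/n = 472.79 − 411.955714 = 60.834286
Sxy = Σxy − (Σx)(Σy)/n = 28.6 − 138.085714 = -109.485714
b = Sxy/Sxx = -109.485714/60.834286 = -1.799737

-1.800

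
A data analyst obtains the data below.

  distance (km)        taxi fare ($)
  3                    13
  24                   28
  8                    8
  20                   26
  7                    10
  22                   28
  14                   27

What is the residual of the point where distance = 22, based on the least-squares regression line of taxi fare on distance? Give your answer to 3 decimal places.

0.138

n = 7, Σx = 98, Σy = 140, Σxy = 2359, Σx² = 1778
Sxx = Σx² − (Σx)²/n = 1778 − 1372 = 406
Sxy = Σxy − (Σx)(Σy)/n = 2359 − 1960 = 399
b = Sxy/Sxx = 399/406 = 0.982759
a = ȳ − b·x̄ = 20 − 0.982759·14 = 6.241379
ŷ(22) = 6.241379 + 0.982759·22 = 27.862069
residual = y − ŷ = 28 − 27.862069 = 0.137931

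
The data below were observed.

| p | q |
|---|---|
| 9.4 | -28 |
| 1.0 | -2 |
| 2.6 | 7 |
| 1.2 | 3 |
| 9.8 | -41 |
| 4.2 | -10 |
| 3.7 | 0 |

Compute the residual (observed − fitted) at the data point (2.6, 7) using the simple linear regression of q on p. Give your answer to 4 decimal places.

n = 7, Σx = 31.9, Σy = -71, Σxy = -687.2, Σx² = 224.93
Sxx = Σx² − (Σx)²/n = 224.93 − 145.372857 = 79.557143
Sxy = Σxy − (Σx)(Σy)/n = -687.2 − (-323.557143) = -363.642857
b = Sxy/Sxx = -363.642857/79.557143 = -4.570839
a = ȳ − b·x̄ = -10.142857 − (-4.570839)·4.557143 = 10.687107
ŷ(2.6) = 10.687107 + (-4.570839)·2.6 = -1.197073
residual = y − ŷ = 7 − (-1.197073) = 8.197073

8.1971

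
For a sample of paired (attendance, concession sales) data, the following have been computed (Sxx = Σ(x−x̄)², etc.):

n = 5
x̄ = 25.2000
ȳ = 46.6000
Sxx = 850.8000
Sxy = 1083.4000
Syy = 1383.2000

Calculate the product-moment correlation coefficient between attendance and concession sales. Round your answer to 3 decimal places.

r = Sxy/√(Sxx·Syy) = 1083.4/√(1176826.56) = 1083.4/1084.816372 = 0.998694

0.999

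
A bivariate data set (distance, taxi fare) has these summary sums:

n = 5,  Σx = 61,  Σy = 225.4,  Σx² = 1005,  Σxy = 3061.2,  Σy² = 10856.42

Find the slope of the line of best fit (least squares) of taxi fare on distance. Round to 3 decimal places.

Sxx = Σx² − (Σx)²/n = 1005 − 744.2 = 260.8
Sxy = Σxy − (Σx)(Σy)/n = 3061.2 − 2749.88 = 311.32
b = Sxy/Sxx = 311.32/260.8 = 1.193712

1.194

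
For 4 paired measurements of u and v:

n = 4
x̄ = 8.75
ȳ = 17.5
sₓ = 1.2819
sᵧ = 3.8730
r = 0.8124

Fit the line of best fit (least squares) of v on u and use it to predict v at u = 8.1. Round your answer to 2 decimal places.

b = r · sᵧ/sₓ = 0.8124 · 3.873/1.2819 = 2.454501
a = ȳ − b·x̄ = 17.5 − 2.454501·8.75 = -3.976886
ŷ(8.1) = a + b·8.1 = -3.976886 + 2.454501·8.1 = 15.904574

15.90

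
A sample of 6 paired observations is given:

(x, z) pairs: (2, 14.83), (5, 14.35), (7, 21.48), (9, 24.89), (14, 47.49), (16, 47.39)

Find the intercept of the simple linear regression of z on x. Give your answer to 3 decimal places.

4.075

n = 6, Σx = 53, Σy = 170.43, Σxy = 1898.88, Σx² = 611
Sxx = Σx² − (Σx)²/n = 611 − 468.166667 = 142.833333
Sxy = Σxy − (Σx)(Σy)/n = 1898.88 − 1505.465 = 393.415
b = Sxy/Sxx = 393.415/142.833333 = 2.754364
a = ȳ − b·x̄ = 28.405 − 2.754364·8.833333 = 4.074784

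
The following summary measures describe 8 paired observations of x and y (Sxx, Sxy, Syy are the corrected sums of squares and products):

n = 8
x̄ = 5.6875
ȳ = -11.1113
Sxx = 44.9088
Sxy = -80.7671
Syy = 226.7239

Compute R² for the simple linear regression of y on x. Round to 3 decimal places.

0.641

R² = Sxy²/(Sxx·Syy) = (-80.7671)²/(44.9088·226.7239) = 0.640679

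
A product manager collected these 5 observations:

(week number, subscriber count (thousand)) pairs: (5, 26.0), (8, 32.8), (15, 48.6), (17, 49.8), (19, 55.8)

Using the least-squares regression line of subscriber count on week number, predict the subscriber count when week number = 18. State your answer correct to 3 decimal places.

53.438

n = 5, Σx = 64, Σy = 213, Σxy = 3028.2, Σx² = 964
Sxx = Σx² − (Σx)²/n = 964 − 819.2 = 144.8
Sxy = Σxy − (Σx)(Σy)/n = 3028.2 − 2726.4 = 301.8
b = Sxy/Sxx = 301.8/144.8 = 2.084254
a = ȳ − b·x̄ = 42.6 − 2.084254·12.8 = 15.921547
ŷ(18) = a + b·18 = 15.921547 + 2.084254·18 = 53.438122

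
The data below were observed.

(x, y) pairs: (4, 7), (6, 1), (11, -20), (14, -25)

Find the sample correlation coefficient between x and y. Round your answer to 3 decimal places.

-0.990

n = 4, Σx = 35, Σy = -37, Σxy = -536, Σx² = 369, Σy² = 1075
Sxx = Σx² − (Σx)²/n = 369 − 306.25 = 62.75
Sxy = Σxy − (Σx)(Σy)/n = -536 − (-323.75) = -212.25
Syy = Σy² − (Σy)²/n = 1075 − 342.25 = 732.75
r = Sxy/√(Sxx·Syy) = -212.25/√(45980.0625) = -212.25/214.429621 = -0.989835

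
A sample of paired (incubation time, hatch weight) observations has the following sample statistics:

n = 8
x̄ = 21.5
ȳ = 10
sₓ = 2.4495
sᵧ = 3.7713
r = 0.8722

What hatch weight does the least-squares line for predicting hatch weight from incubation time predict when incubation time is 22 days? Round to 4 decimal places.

b = r · sᵧ/sₓ = 0.8722 · 3.7713/2.4495 = 1.342857
a = ȳ − b·x̄ = 10 − 1.342857·21.5 = -18.871422
ŷ(22) = a + b·22 = -18.871422 + 1.342857·22 = 10.671428

10.6714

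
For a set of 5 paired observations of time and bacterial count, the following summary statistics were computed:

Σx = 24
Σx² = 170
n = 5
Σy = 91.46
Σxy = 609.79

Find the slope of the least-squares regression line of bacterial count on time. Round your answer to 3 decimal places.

Sxx = Σx² − (Σx)²/n = 170 − 115.2 = 54.8
Sxy = Σxy − (Σx)(Σy)/n = 609.79 − 439.008 = 170.782
b = Sxy/Sxx = 170.782/54.8 = 3.116460

3.116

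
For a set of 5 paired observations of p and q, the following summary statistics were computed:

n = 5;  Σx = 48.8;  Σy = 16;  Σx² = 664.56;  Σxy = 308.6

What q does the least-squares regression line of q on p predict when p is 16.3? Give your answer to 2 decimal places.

Sxx = Σx² − (Σx)²/n = 664.56 − 476.288 = 188.272
Sxy = Σxy − (Σx)(Σy)/n = 308.6 − 156.16 = 152.44
b = Sxy/Sxx = 152.44/188.272 = 0.809680
a = ȳ − b·x̄ = 3.2 − 0.809680·9.76 = -4.702473
ŷ(16.3) = a + b·16.3 = -4.702473 + 0.809680·16.3 = 8.495305

8.50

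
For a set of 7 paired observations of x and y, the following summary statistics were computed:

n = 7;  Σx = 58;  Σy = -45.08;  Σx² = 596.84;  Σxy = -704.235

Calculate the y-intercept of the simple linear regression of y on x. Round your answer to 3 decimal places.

Sxx = Σx² − (Σx)²/n = 596.84 − 480.571429 = 116.268571
Sxy = Σxy − (Σx)(Σy)/n = -704.235 − (-373.52) = -330.715
b = Sxy/Sxx = -330.715/116.268571 = -2.844406
a = ȳ − b·x̄ = -6.44 − (-2.844406)·8.285714 = 17.127934

17.128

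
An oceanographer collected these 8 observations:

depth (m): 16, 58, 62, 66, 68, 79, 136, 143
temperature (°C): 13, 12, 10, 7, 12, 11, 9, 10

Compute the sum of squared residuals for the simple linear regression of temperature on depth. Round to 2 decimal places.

n = 8, Σx = 628, Σy = 84, Σxy = 6325, Σx² = 61630, Σy² = 908
Sxx = Σx² − (Σx)²/n = 61630 − 49298 = 12332
Sxy = Σxy − (Σx)(Σy)/n = 6325 − 6594 = -269
Syy = Σy² − (Σy)²/n = 908 − 882 = 26
b = Sxy/Sxx = -269/12332 = -0.021813
SSE = Syy − b·Sxy = 26 − (-0.021813)·(-269) = 20.132258

20.13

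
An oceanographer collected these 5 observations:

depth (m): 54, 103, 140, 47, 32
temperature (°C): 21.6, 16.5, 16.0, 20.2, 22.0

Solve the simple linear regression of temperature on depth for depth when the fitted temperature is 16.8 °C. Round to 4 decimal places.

n = 5, Σx = 376, Σy = 96.3, Σxy = 6759.3, Σx² = 36358
Sxx = Σx² − (Σx)²/n = 36358 − 28275.2 = 8082.8
Sxy = Σxy − (Σx)(Σy)/n = 6759.3 − 7241.76 = -482.46
b = Sxy/Sxx = -482.46/8082.8 = -0.059690
a = ȳ − b·x̄ = 19.26 − (-0.059690)·75.2 = 23.748666
Set a + b·x = 16.8: x = (16.8 − 23.748666) / (-0.059690) = 116.413133

116.4131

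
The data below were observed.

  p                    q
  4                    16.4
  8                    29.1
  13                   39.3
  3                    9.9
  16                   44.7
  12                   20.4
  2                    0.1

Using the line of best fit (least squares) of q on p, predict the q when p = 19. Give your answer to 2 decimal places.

50.85

n = 7, Σx = 58, Σy = 159.9, Σxy = 1799.2, Σx² = 662
Sxx = Σx² − (Σx)²/n = 662 − 480.571429 = 181.428571
Sxy = Σxy − (Σx)(Σy)/n = 1799.2 − 1324.885714 = 474.314286
b = Sxy/Sxx = 474.314286/181.428571 = 2.614331
a = ȳ − b·x̄ = 22.842857 − 2.614331·8.285714 = 1.181260
ŷ(19) = a + b·19 = 1.181260 + 2.614331·19 = 50.853543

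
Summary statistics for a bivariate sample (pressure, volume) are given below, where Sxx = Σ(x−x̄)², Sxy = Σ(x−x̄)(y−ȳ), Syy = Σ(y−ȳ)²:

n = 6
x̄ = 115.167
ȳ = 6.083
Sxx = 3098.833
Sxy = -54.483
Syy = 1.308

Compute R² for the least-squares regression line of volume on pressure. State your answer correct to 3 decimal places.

0.732

R² = Sxy²/(Sxx·Syy) = (-54.483)²/(3098.833·1.308) = 0.732346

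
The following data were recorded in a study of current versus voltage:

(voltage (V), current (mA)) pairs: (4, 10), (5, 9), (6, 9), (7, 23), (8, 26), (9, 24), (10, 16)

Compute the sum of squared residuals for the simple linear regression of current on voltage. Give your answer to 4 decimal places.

192.5357

n = 7, Σx = 49, Σy = 117, Σxy = 884, Σx² = 371, Σy² = 2299
Sxx = Σx² − (Σx)²/n = 371 − 343 = 28
Sxy = Σxy − (Σx)(Σy)/n = 884 − 819 = 65
Syy = Σy² − (Σy)²/n = 2299 − 1955.571429 = 343.428571
b = Sxy/Sxx = 65/28 = 2.321429
SSE = Syy − b·Sxy = 343.428571 − 2.321429·65 = 192.535714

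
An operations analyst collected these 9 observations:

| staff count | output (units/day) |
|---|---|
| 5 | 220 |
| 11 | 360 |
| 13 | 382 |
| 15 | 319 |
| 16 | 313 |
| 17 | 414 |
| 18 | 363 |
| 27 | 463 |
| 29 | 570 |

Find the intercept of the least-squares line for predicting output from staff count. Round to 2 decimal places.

n = 9, Σx = 151, Σy = 3404, Σxy = 62422, Σx² = 2979
Sxx = Σx² − (Σx)²/n = 2979 − 2533.444444 = 445.555556
Sxy = Σxy − (Σx)(Σy)/n = 62422 − 57111.555556 = 5310.444444
b = Sxy/Sxx = 5310.444444/445.555556 = 11.918703
a = ȳ − b·x̄ = 378.222222 − 11.918703·16.777778 = 178.252868

178.25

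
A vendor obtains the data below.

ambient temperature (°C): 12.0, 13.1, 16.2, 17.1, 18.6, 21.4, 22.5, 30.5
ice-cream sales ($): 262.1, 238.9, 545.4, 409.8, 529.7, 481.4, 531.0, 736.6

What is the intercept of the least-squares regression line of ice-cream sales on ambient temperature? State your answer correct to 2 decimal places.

4.36

n = 8, Σx = 151.4, Σy = 3734.9, Σxy = 76686.03, Σx² = 3110.88
Sxx = Σx² − (Σx)²/n = 3110.88 − 2865.245 = 245.635
Sxy = Σxy − (Σx)(Σy)/n = 76686.03 − 70682.9825 = 6003.0475
b = Sxy/Sxx = 6003.0475/245.635 = 24.438893
a = ȳ − b·x̄ = 466.8625 − 24.438893·18.925 = 4.356449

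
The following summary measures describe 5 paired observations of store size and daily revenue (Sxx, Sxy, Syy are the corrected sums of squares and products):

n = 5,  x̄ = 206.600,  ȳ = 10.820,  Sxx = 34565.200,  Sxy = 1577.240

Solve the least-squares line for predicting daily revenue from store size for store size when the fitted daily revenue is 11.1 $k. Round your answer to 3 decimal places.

212.736

b = Sxy/Sxx = 1577.24/34565.2 = 0.045631
a = ȳ − b·x̄ = 10.82 − 0.045631·206.6 = 1.392663
Set a + b·x = 11.1: x = (11.1 − 1.392663) / 0.045631 = 212.736197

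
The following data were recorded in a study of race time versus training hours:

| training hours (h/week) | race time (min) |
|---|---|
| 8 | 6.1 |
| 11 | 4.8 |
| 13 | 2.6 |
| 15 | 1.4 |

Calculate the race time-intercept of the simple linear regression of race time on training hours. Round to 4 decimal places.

n = 4, Σx = 47, Σy = 14.9, Σxy = 156.4, Σx² = 579
Sxx = Σx² − (Σx)²/n = 579 − 552.25 = 26.75
Sxy = Σxy − (Σx)(Σy)/n = 156.4 − 175.075 = -18.675
b = Sxy/Sxx = -18.675/26.75 = -0.698131
a = ȳ − b·x̄ = 3.725 − (-0.698131)·11.75 = 11.928037

11.9280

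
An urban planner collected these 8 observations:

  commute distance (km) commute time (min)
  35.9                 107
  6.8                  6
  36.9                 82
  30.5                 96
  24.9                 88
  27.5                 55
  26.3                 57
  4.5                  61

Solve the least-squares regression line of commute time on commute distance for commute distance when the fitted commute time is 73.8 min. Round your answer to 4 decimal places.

n = 8, Σx = 193.3, Σy = 552, Σxy = 15313.2, Σx² = 5715.11
Sxx = Σx² − (Σx)²/n = 5715.11 − 4670.61125 = 1044.49875
Sxy = Σxy − (Σx)(Σy)/n = 15313.2 − 13337.7 = 1975.5
b = Sxy/Sxx = 1975.5/1044.49875 = 1.891338
a = ȳ − b·x̄ = 69 − 1.891338·24.1625 = 23.300550
Set a + b·x = 73.8: x = (73.8 − 23.300550) / 1.891338 = 26.700386

26.7004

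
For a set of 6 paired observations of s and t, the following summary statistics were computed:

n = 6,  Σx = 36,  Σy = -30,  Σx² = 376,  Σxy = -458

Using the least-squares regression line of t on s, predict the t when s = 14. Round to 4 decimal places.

-18.9000

Sxx = Σx² − (Σx)²/n = 376 − 216 = 160
Sxy = Σxy − (Σx)(Σy)/n = -458 − (-180) = -278
b = Sxy/Sxx = -278/160 = -1.7375
a = ȳ − b·x̄ = -5 − (-1.7375)·6 = 5.425
ŷ(14) = a + b·14 = 5.425 + (-1.7375)·14 = -18.9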